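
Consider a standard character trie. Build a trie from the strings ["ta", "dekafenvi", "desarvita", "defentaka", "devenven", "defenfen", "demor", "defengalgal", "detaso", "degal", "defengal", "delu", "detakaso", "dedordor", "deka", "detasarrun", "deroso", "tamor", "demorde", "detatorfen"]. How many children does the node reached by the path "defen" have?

3

Walk "defen" from the root, arriving at one node.
Distinct next characters after "defen": f, g, t.
That node has 3 child edges.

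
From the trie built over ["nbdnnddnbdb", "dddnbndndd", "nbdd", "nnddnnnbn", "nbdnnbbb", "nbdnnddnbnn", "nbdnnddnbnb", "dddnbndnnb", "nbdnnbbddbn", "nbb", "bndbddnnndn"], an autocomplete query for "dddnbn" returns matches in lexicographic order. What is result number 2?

DFS of the "dddnbn" subtree visits, in order: "dddnbndndd", "dddnbndnnb"
The 2nd is dddnbndnnb.

dddnbndnnb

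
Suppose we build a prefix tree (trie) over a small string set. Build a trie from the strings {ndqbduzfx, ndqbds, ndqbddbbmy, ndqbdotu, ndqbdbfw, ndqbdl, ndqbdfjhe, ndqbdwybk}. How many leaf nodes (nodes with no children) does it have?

8

Leaves are exactly the stored words that no other stored word extends.
Those words: "ndqbdbfw", "ndqbddbbmy", "ndqbdfjhe", "ndqbdl", "ndqbdotu", "ndqbds", "ndqbduzfx", "ndqbdwybk"
Leaf count: 8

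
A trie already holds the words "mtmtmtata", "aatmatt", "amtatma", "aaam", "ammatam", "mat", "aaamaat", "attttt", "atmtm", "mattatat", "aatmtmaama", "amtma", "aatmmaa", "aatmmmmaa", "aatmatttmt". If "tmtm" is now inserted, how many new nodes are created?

4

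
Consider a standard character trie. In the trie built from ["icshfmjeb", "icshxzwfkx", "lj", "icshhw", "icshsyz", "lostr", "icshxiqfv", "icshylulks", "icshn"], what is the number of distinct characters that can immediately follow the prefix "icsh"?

6

Walk "icsh" from the root, arriving at one node.
Distinct next characters after "icsh": f, h, n, s, x, y.
That node has 6 child edges.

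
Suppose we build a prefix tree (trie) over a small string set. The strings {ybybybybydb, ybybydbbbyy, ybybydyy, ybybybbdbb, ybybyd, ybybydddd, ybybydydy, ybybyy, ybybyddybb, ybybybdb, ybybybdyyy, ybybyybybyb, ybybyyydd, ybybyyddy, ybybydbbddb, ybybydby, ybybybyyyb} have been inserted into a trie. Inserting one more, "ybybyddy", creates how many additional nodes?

0

"ybybyddy" is already a full path in the trie; only an end-marker is added.
No new nodes are needed: 0.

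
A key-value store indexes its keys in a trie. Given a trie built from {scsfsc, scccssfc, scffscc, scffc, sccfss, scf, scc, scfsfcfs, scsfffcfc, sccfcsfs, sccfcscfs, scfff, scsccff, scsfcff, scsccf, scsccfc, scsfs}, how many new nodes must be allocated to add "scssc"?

2

"scs" is already a path in the trie; the remaining "sc" must be added.
Each of the 2 remaining characters creates one node.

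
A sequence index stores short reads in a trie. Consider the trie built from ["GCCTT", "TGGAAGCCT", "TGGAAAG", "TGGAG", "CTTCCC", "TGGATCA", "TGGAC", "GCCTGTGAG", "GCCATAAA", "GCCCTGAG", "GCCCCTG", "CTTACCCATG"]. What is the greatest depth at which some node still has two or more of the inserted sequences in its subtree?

5

Look for the deepest trie node that still has at least two words in its subtree.
e.g. "TGGAAAG" and "TGGAAGCCT" share the prefix "TGGAA" of length 5; no pair shares a longer one.
Longest shared-prefix length: 5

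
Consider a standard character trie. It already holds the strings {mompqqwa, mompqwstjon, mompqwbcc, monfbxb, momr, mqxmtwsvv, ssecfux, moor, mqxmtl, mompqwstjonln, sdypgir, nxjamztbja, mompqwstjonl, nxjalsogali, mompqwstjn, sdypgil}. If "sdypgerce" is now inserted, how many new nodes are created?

The longest prefix of "sdypgerce" already in the trie is "sdypg" (length 5).
New nodes needed: |"sdypgerce"| − 5 = 9 − 5 = 4.

4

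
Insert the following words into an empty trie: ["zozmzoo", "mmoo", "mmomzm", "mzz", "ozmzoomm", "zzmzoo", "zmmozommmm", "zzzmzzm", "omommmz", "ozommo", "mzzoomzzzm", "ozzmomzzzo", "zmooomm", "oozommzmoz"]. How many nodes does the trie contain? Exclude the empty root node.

82

For each word, the new-node count is its length minus the longest prefix already in the trie:
  "zozmzoo" → 7 new (z, o, z, m, z, o, o)
  "mmoo" → 4 new (m, m, o, o)
  "mmomzm" → prefix "mmo" already present; 3 new (m, z, m)
  "mzz" → prefix "m" already present; 2 new (z, z)
  "ozmzoomm" → 8 new (o, z, m, z, o, o, m, m)
  "zzmzoo" → prefix "z" already present; 5 new (z, m, z, o, o)
  "zmmozommmm" → prefix "z" already present; 9 new (m, m, o, z, o, m, m, m, m)
  "zzzmzzm" → prefix "zz" already present; 5 new (z, m, z, z, m)
  "omommmz" → prefix "o" already present; 6 new (m, o, m, m, m, z)
  "ozommo" → prefix "oz" already present; 4 new (o, m, m, o)
  "mzzoomzzzm" → prefix "mzz" already present; 7 new (o, o, m, z, z, z, m)
  "ozzmomzzzo" → prefix "oz" already present; 8 new (z, m, o, m, z, z, z, o)
  "zmooomm" → prefix "zm" already present; 5 new (o, o, o, m, m)
  "oozommzmoz" → prefix "o" already present; 9 new (o, z, o, m, m, z, m, o, z)
Total nodes = 7 + 4 + 3 + 2 + 8 + 5 + 9 + 5 + 6 + 4 + 7 + 8 + 5 + 9 = 82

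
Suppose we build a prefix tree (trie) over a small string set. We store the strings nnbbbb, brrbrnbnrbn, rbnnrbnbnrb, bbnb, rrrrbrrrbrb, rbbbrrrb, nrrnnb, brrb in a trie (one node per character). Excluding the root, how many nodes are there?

52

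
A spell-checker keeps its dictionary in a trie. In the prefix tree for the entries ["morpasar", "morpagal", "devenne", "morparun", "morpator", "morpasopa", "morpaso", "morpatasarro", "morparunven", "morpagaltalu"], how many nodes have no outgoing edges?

A leaf is a node with no children — equivalently, the end of a word that is not a proper prefix of any other stored word.
Those words: "devenne", "morpagaltalu", "morparunven", "morpasar", "morpasopa", "morpatasarro", "morpator"
Leaf count: 7

7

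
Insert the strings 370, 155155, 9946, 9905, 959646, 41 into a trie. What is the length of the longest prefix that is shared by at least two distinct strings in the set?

2

Look for the deepest trie node that still has at least two words in its subtree.
e.g. "9905" and "9946" share the prefix "99" of length 2; no pair shares a longer one.
Longest shared-prefix length: 2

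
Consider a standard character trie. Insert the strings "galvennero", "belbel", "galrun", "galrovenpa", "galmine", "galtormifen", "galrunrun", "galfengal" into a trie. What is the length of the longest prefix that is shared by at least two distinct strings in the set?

6

Look for the deepest trie node that still has at least two words in its subtree.
e.g. "galrun" and "galrunrun" share the prefix "galrun" of length 6; no pair shares a longer one.
Longest shared-prefix length: 6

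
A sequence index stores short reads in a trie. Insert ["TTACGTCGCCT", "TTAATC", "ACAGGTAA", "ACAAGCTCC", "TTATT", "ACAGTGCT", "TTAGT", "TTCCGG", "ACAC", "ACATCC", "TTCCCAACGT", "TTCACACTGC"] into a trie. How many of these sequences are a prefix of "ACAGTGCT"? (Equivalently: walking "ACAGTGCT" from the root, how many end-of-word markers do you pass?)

1

Walk "ACAGTGCT" from the root; an end-of-word marker is hit whenever a stored word is a prefix of "ACAGTGCT".
Prefixes of the query that are stored words: "ACAGTGCT"
Count: 1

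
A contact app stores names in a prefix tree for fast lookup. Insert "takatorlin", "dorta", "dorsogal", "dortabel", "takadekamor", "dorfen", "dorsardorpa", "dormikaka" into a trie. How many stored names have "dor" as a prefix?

Traverse to the node for "dor", then collect every word in that subtree.
Words under "dor": dorfen, dormikaka, dorsardorpa, dorsogal, dorta, dortabel
Count: 6

6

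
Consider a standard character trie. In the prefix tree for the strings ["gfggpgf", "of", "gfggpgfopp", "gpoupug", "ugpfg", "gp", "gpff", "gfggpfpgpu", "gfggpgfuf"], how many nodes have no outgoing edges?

7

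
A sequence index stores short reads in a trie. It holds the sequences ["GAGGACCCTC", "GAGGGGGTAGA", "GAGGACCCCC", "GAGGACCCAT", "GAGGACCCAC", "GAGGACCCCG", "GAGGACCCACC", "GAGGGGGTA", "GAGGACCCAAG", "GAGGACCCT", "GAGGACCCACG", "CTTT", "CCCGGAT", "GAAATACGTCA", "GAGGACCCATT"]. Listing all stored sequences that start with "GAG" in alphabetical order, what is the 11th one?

Words with prefix "GAG", in lexicographic order: "GAGGACCCAAG", "GAGGACCCAC", "GAGGACCCACC", "GAGGACCCACG", "GAGGACCCAT", "GAGGACCCATT", "GAGGACCCCC", "GAGGACCCCG", "GAGGACCCT", "GAGGACCCTC", "GAGGGGGTA", "GAGGGGGTAGA"
Position 11: GAGGGGGTA

GAGGGGGTA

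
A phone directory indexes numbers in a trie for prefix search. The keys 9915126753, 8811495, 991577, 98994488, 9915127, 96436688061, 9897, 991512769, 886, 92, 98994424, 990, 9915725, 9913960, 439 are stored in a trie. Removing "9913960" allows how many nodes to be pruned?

After clearing the end-marker at "9913960", prune upward until reaching a node still needed by another word.
The suffix "3960" (4 nodes) is used only by "9913960"; the node for "991" still has the child "5", so pruning stops there.
Nodes removed: 4

4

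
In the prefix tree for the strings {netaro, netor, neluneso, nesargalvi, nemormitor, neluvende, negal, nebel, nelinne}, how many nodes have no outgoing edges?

Leaves are exactly the stored words that no other stored word extends.
Those words: "nebel", "negal", "nelinne", "neluneso", "neluvende", "nemormitor", "nesargalvi", "netaro", "netor"
Leaf count: 9

9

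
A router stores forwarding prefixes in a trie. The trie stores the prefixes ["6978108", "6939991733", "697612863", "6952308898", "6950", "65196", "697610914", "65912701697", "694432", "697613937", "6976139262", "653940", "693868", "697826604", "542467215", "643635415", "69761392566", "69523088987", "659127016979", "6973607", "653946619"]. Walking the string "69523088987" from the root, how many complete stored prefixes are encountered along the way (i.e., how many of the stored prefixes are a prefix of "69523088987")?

2

Walk "69523088987" from the root; an end-of-word marker is hit whenever a stored word is a prefix of "69523088987".
Prefixes of the query that are stored words: "6952308898", "69523088987"
Count: 2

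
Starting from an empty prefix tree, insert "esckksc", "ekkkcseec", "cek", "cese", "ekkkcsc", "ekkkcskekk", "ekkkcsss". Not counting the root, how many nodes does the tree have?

Insert word by word; a character creates a node only if that edge doesn't already exist:
  "esckksc" → 7 new (e, s, c, k, k, s, c)
  "ekkkcseec" → prefix "e" already present; 8 new (k, k, k, c, s, e, e, c)
  "cek" → 3 new (c, e, k)
  "cese" → prefix "ce" already present; 2 new (s, e)
  "ekkkcsc" → prefix "ekkkcs" already present; 1 new (c)
  "ekkkcskekk" → prefix "ekkkcs" already present; 4 new (k, e, k, k)
  "ekkkcsss" → prefix "ekkkcs" already present; 2 new (s, s)
Total nodes = 7 + 8 + 3 + 2 + 1 + 4 + 2 = 27

27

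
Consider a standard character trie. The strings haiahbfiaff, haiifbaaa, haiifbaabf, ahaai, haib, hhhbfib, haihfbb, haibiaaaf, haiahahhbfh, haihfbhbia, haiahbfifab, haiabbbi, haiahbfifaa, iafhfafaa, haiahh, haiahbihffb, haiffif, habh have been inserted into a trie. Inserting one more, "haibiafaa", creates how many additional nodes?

Walking "haibiafaa" from the root, the first 6 characters ("haibia") follow existing edges; "f" is the first miss.
Each of the 3 remaining characters creates one node.

3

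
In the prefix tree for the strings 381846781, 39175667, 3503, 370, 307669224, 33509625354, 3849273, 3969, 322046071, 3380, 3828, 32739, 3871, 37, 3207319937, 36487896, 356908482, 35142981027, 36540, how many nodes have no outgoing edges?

Leaves are exactly the stored words that no other stored word extends.
Those words: "307669224", "3207319937", "322046071", "32739", "33509625354", "3380", "3503", "35142981027", "356908482", "36487896", "36540", "370", "381846781", "3828", "3849273", "3871", "39175667", "3969"
Leaf count: 18

18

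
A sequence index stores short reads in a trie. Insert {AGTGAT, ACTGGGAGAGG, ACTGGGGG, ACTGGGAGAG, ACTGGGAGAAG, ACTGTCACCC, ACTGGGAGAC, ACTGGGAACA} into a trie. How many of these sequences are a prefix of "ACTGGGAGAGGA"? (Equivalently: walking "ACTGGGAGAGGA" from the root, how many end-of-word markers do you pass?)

2

Traverse "ACTGGGAGAGGA" character by character; count nodes along the way that are marked as word ends.
Prefixes of the query that are stored words: "ACTGGGAGAG", "ACTGGGAGAGG"
Count: 2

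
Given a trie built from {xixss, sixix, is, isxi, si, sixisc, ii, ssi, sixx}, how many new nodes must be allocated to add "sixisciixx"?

"sixisc" is already a path in the trie; the remaining "iixx" must be added.
New nodes needed: |"sixisciixx"| − 6 = 10 − 6 = 4.

4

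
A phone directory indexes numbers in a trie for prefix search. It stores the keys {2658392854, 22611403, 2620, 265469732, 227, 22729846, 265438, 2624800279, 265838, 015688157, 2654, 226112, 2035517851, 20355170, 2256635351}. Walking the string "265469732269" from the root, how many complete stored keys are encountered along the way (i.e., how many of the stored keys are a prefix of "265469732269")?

Traverse "265469732269" character by character; count nodes along the way that are marked as word ends.
Prefixes of the query that are stored words: "2654", "265469732"
Count: 2

2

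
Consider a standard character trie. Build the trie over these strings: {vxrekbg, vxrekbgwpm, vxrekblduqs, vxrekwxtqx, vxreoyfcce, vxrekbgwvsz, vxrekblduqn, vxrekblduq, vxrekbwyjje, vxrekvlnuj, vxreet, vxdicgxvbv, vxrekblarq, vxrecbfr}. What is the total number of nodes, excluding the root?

Trace insertions, counting only characters that open a new branch:
  "vxrekbg" → 7 new (v, x, r, e, k, b, g)
  "vxrekbgwpm" → prefix "vxrekbg" already present; 3 new (w, p, m)
  "vxrekblduqs" → prefix "vxrekb" already present; 5 new (l, d, u, q, s)
  "vxrekwxtqx" → prefix "vxrek" already present; 5 new (w, x, t, q, x)
  "vxreoyfcce" → prefix "vxre" already present; 6 new (o, y, f, c, c, e)
  "vxrekbgwvsz" → prefix "vxrekbgw" already present; 3 new (v, s, z)
  "vxrekblduqn" → prefix "vxrekblduq" already present; 1 new (n)
  "vxrekblduq" → prefix "vxrekblduq" already present; 0 new (none)
  "vxrekbwyjje" → prefix "vxrekb" already present; 5 new (w, y, j, j, e)
  "vxrekvlnuj" → prefix "vxrek" already present; 5 new (v, l, n, u, j)
  "vxreet" → prefix "vxre" already present; 2 new (e, t)
  "vxdicgxvbv" → prefix "vx" already present; 8 new (d, i, c, g, x, v, b, v)
  "vxrekblarq" → prefix "vxrekbl" already present; 3 new (a, r, q)
  "vxrecbfr" → prefix "vxre" already present; 4 new (c, b, f, r)
Total nodes = 7 + 3 + 5 + 5 + 6 + 3 + 1 + 0 + 5 + 5 + 2 + 8 + 3 + 4 = 57

57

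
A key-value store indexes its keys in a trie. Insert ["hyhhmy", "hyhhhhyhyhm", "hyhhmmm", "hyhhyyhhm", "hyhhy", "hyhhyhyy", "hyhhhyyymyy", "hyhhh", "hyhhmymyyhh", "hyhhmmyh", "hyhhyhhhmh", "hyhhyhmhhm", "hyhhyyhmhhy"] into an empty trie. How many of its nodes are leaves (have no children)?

10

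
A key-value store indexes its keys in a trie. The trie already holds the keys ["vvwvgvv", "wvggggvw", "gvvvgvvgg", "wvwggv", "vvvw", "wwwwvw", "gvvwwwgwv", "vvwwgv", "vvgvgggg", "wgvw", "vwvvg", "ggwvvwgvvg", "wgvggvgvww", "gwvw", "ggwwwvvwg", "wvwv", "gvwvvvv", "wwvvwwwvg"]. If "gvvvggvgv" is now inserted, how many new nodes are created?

4

The longest prefix of "gvvvggvgv" already in the trie is "gvvvg" (length 5).
New nodes needed: |"gvvvggvgv"| − 5 = 9 − 5 = 4.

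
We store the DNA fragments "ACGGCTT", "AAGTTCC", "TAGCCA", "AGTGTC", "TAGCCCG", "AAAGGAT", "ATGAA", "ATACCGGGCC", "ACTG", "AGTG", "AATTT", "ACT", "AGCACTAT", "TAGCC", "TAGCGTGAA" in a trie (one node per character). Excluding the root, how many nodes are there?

59

For each word, the new-node count is its length minus the longest prefix already in the trie:
  "ACGGCTT" → 7 new (A, C, G, G, C, T, T)
  "AAGTTCC" → prefix "A" already present; 6 new (A, G, T, T, C, C)
  "TAGCCA" → 6 new (T, A, G, C, C, A)
  "AGTGTC" → prefix "A" already present; 5 new (G, T, G, T, C)
  "TAGCCCG" → prefix "TAGCC" already present; 2 new (C, G)
  "AAAGGAT" → prefix "AA" already present; 5 new (A, G, G, A, T)
  "ATGAA" → prefix "A" already present; 4 new (T, G, A, A)
  "ATACCGGGCC" → prefix "AT" already present; 8 new (A, C, C, G, G, G, C, C)
  "ACTG" → prefix "AC" already present; 2 new (T, G)
  "AGTG" → prefix "AGTG" already present; 0 new (none)
  "AATTT" → prefix "AA" already present; 3 new (T, T, T)
  "ACT" → prefix "ACT" already present; 0 new (none)
  "AGCACTAT" → prefix "AG" already present; 6 new (C, A, C, T, A, T)
  "TAGCC" → prefix "TAGCC" already present; 0 new (none)
  "TAGCGTGAA" → prefix "TAGC" already present; 5 new (G, T, G, A, A)
Total nodes = 7 + 6 + 6 + 5 + 2 + 5 + 4 + 8 + 2 + 0 + 3 + 0 + 6 + 0 + 5 = 59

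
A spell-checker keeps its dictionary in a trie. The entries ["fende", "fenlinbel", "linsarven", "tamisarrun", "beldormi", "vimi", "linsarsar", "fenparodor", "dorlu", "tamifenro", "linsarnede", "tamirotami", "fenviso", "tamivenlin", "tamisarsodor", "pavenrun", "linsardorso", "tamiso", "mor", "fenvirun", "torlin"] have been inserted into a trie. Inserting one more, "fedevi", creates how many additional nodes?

4

The longest prefix of "fedevi" already in the trie is "fe" (length 2).
So 6 − 2 = 4 new nodes.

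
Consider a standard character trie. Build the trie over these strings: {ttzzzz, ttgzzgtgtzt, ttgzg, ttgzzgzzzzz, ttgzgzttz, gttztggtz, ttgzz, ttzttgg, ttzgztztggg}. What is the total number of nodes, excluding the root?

Count nodes per top-level branch (shared prefixes stored once):
  'g'-branch (gttztggtz): 9 nodes
  't'-branch (ttgzg, ttgzgzttz, ttgzz, ttgzzgtgtzt, ttgzzgzzzzz, ttzgztztggg, ttzttgg, ttzzzz): 37 nodes
Sum: 46

46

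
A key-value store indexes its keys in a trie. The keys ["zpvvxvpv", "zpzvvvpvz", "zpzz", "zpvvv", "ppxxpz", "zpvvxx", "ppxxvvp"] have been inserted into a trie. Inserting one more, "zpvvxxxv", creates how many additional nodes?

2

Walking "zpvvxxxv" from the root, the first 6 characters ("zpvvxx") follow existing edges; "x" is the first miss.
Each of the 2 remaining characters creates one node.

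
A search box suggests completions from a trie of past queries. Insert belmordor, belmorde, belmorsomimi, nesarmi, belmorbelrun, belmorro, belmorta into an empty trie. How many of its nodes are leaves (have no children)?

Leaves are exactly the stored words that no other stored word extends.
Those words: "belmorbelrun", "belmorde", "belmordor", "belmorro", "belmorsomimi", "belmorta", "nesarmi"
Leaf count: 7

7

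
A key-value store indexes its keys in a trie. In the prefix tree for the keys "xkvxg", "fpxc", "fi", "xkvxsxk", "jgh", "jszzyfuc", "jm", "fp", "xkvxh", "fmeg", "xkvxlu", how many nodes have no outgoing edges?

Leaves are exactly the stored words that no other stored word extends.
Those words: "fi", "fmeg", "fpxc", "jgh", "jm", "jszzyfuc", "xkvxg", "xkvxh", "xkvxlu", "xkvxsxk"
Leaf count: 10

10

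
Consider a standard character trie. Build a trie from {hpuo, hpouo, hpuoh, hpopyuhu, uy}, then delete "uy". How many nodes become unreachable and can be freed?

After clearing the end-marker at "uy", prune upward until reaching a node still needed by another word.
No other word shares any prefix with "uy", so all 2 of its nodes go.
Nodes removed: 2

2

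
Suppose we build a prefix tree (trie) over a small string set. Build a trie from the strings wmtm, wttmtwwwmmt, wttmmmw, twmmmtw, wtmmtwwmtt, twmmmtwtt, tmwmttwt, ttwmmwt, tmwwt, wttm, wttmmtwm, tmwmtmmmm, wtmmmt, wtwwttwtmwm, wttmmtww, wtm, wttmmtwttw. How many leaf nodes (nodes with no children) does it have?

14

Leaves are exactly the stored words that no other stored word extends.
Those words: "tmwmtmmmm", "tmwmttwt", "tmwwt", "ttwmmwt", "twmmmtwtt", "wmtm", "wtmmmt", "wtmmtwwmtt", "wttmmmw", "wttmmtwm", "wttmmtwttw", "wttmmtww", "wttmtwwwmmt", "wtwwttwtmwm"
Leaf count: 14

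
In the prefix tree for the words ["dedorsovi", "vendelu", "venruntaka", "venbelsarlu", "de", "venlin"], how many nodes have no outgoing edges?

Leaves are exactly the stored words that no other stored word extends.
Those words: "dedorsovi", "venbelsarlu", "vendelu", "venlin", "venruntaka"
Leaf count: 5

5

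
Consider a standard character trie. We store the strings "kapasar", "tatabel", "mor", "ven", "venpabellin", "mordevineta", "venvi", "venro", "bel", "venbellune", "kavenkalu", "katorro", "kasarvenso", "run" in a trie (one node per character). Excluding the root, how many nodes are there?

Count nodes per top-level branch (shared prefixes stored once):
  'b'-branch (bel): 3 nodes
  'k'-branch (kapasar, kasarvenso, katorro, kavenkalu): 27 nodes
  'm'-branch (mor, mordevineta): 11 nodes
  'r'-branch (run): 3 nodes
  't'-branch (tatabel): 7 nodes
  'v'-branch (ven, venbellune, venpabellin, venro, venvi): 22 nodes
Sum: 73

73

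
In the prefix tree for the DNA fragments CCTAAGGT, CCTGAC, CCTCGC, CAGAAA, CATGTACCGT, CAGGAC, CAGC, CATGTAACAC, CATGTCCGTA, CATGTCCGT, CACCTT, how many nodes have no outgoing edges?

Leaves are exactly the stored words that no other stored word extends.
Those words: "CACCTT", "CAGAAA", "CAGC", "CAGGAC", "CATGTAACAC", "CATGTACCGT", "CATGTCCGTA", "CCTAAGGT", "CCTCGC", "CCTGAC"
Leaf count: 10

10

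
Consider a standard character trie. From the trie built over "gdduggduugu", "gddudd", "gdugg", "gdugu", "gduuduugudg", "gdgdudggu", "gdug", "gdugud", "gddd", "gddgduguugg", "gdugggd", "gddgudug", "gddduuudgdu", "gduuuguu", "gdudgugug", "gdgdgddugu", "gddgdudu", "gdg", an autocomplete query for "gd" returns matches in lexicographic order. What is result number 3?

gddgdudu

Words with prefix "gd", in lexicographic order: "gddd", "gddduuudgdu", "gddgdudu", "gddgduguugg", "gddgudug", "gddudd", "gdduggduugu", "gdg", "gdgdgddugu", "gdgdudggu", "gdudgugug", "gdug", "gdugg", "gdugggd", "gdugu", "gdugud", "gduuduugudg", "gduuuguu"
The 3rd is gddgdudu.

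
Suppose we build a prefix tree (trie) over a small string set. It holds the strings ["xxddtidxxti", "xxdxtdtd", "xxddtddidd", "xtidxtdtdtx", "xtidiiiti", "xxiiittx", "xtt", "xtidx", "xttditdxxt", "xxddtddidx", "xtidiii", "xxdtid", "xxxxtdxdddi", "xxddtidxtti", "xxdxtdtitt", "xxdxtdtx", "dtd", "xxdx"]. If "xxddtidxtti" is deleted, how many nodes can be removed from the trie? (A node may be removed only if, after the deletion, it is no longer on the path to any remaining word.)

After clearing the end-marker at "xxddtidxtti", prune upward until reaching a node still needed by another word.
The suffix "tti" (3 nodes) is used only by "xxddtidxtti"; the node for "xxddtidx" still has the child "x", so pruning stops there.
Nodes removed: 3

3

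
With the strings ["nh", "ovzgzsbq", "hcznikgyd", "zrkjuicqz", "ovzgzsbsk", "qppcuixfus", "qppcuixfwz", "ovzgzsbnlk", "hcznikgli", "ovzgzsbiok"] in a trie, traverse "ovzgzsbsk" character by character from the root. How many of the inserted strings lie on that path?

Walk "ovzgzsbsk" from the root; an end-of-word marker is hit whenever a stored word is a prefix of "ovzgzsbsk".
Prefixes of the query that are stored words: "ovzgzsbsk"
Count: 1

1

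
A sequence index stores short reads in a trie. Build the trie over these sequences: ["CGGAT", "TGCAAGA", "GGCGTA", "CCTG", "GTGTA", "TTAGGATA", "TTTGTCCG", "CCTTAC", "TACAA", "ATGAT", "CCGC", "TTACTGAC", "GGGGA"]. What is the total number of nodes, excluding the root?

60

For each word, the new-node count is its length minus the longest prefix already in the trie:
  "CGGAT" → 5 new (C, G, G, A, T)
  "TGCAAGA" → 7 new (T, G, C, A, A, G, A)
  "GGCGTA" → 6 new (G, G, C, G, T, A)
  "CCTG" → prefix "C" already present; 3 new (C, T, G)
  "GTGTA" → prefix "G" already present; 4 new (T, G, T, A)
  "TTAGGATA" → prefix "T" already present; 7 new (T, A, G, G, A, T, A)
  "TTTGTCCG" → prefix "TT" already present; 6 new (T, G, T, C, C, G)
  "CCTTAC" → prefix "CCT" already present; 3 new (T, A, C)
  "TACAA" → prefix "T" already present; 4 new (A, C, A, A)
  "ATGAT" → 5 new (A, T, G, A, T)
  "CCGC" → prefix "CC" already present; 2 new (G, C)
  "TTACTGAC" → prefix "TTA" already present; 5 new (C, T, G, A, C)
  "GGGGA" → prefix "GG" already present; 3 new (G, G, A)
Total nodes = 5 + 7 + 6 + 3 + 4 + 7 + 6 + 3 + 4 + 5 + 2 + 5 + 3 = 60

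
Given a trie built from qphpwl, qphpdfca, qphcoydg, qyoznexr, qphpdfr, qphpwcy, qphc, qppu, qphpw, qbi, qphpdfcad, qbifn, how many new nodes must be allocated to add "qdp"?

"q" is already a path in the trie; the remaining "dp" must be added.
New nodes needed: |"qdp"| − 1 = 3 − 1 = 2.

2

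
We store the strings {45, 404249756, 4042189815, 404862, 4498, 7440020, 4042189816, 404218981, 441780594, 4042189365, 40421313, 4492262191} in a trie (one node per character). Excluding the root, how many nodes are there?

Count nodes per top-level branch (shared prefixes stored once):
  '4'-branch (40421313, 4042189365, 404218981, 4042189815, 4042189816, 404249756, 404862, 441780594, 4492262191, 4498, 45): 43 nodes
  '7'-branch (7440020): 7 nodes
Sum: 50

50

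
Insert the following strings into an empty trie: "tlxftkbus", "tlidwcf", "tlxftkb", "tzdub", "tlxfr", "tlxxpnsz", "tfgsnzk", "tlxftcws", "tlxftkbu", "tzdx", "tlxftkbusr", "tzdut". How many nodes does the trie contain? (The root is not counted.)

36

Count nodes per top-level branch (shared prefixes stored once):
  't'-branch (tfgsnzk, tlidwcf, tlxfr, tlxftcws, tlxftkb, tlxftkbu, tlxftkbus, tlxftkbusr, tlxxpnsz, tzdub, tzdut, tzdx): 36 nodes
Sum: 36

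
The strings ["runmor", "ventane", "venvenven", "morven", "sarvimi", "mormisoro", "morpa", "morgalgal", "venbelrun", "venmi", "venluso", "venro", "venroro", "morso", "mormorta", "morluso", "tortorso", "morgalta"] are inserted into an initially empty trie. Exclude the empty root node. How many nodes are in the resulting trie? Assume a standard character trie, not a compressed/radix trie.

For each word, the new-node count is its length minus the longest prefix already in the trie:
  "runmor" → 6 new (r, u, n, m, o, r)
  "ventane" → 7 new (v, e, n, t, a, n, e)
  "venvenven" → prefix "ven" already present; 6 new (v, e, n, v, e, n)
  "morven" → 6 new (m, o, r, v, e, n)
  "sarvimi" → 7 new (s, a, r, v, i, m, i)
  "mormisoro" → prefix "mor" already present; 6 new (m, i, s, o, r, o)
  "morpa" → prefix "mor" already present; 2 new (p, a)
  "morgalgal" → prefix "mor" already present; 6 new (g, a, l, g, a, l)
  "venbelrun" → prefix "ven" already present; 6 new (b, e, l, r, u, n)
  "venmi" → prefix "ven" already present; 2 new (m, i)
  "venluso" → prefix "ven" already present; 4 new (l, u, s, o)
  "venro" → prefix "ven" already present; 2 new (r, o)
  "venroro" → prefix "venro" already present; 2 new (r, o)
  "morso" → prefix "mor" already present; 2 new (s, o)
  "mormorta" → prefix "morm" already present; 4 new (o, r, t, a)
  "morluso" → prefix "mor" already present; 4 new (l, u, s, o)
  "tortorso" → 8 new (t, o, r, t, o, r, s, o)
  "morgalta" → prefix "morgal" already present; 2 new (t, a)
Total nodes = 6 + 7 + 6 + 6 + 7 + 6 + 2 + 6 + 6 + 2 + 4 + 2 + 2 + 2 + 4 + 4 + 8 + 2 = 82

82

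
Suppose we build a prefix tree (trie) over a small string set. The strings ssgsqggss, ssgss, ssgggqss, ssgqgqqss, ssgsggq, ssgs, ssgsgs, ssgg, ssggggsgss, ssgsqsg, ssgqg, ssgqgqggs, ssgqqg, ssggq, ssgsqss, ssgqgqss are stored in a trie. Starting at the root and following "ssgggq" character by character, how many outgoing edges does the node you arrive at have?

The children of the "ssgggq" node are the distinct next characters among strings starting with "ssgggq".
Characters that immediately follow "ssgggq" among the stored strings: {s}.
That node has 1 child edge.

1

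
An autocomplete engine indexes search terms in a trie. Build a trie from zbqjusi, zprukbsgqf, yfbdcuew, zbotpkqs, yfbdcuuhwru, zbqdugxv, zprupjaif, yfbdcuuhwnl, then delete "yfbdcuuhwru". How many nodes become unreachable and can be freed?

Walk "yfbdcuuhwru" from the leaf back toward the root, removing each node that no remaining word uses.
The suffix "ru" (2 nodes) is used only by "yfbdcuuhwru"; the node for "yfbdcuuhw" still has the child "n", so pruning stops there.
Nodes removed: 2

2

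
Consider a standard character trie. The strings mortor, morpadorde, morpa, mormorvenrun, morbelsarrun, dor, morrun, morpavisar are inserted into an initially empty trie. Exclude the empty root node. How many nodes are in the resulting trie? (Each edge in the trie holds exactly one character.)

For each word, the new-node count is its length minus the longest prefix already in the trie:
  "mortor" → 6 new (m, o, r, t, o, r)
  "morpadorde" → prefix "mor" already present; 7 new (p, a, d, o, r, d, e)
  "morpa" → prefix "morpa" already present; 0 new (none)
  "mormorvenrun" → prefix "mor" already present; 9 new (m, o, r, v, e, n, r, u, n)
  "morbelsarrun" → prefix "mor" already present; 9 new (b, e, l, s, a, r, r, u, n)
  "dor" → 3 new (d, o, r)
  "morrun" → prefix "mor" already present; 3 new (r, u, n)
  "morpavisar" → prefix "morpa" already present; 5 new (v, i, s, a, r)
Total nodes = 6 + 7 + 0 + 9 + 9 + 3 + 3 + 5 = 42

42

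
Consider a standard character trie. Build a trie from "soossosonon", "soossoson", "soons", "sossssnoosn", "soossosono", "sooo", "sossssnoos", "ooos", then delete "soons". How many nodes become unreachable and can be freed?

2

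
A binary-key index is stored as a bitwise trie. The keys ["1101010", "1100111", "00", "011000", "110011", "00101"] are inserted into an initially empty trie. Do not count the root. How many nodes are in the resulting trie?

21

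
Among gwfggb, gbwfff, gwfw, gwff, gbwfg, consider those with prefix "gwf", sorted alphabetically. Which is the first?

gwff

DFS of the "gwf" subtree visits, in order: "gwff", "gwfggb", "gwfw"
Position 1: gwff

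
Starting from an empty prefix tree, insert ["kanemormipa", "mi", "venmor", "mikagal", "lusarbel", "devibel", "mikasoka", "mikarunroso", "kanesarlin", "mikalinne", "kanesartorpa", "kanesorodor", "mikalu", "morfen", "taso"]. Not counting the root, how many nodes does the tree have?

82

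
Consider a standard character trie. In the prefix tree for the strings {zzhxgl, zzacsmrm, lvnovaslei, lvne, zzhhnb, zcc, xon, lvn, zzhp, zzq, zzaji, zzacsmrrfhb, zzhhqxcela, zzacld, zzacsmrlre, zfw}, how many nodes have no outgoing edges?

15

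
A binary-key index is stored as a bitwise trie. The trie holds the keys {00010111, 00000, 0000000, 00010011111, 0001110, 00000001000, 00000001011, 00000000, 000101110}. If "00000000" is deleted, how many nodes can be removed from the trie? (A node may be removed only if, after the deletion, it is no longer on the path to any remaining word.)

1

A node on "00000000"'s path can go only if nothing else ends at it or branches off below it.
The suffix "0" (1 node) is used only by "00000000"; the node for "0000000" still has the child "1", so pruning stops there.
Nodes removed: 1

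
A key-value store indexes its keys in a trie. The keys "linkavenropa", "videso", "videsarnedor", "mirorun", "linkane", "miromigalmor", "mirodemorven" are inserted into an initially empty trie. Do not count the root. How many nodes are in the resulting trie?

50

Insert word by word; a character creates a node only if that edge doesn't already exist:
  "linkavenropa" → 12 new (l, i, n, k, a, v, e, n, r, o, p, a)
  "videso" → 6 new (v, i, d, e, s, o)
  "videsarnedor" → prefix "vides" already present; 7 new (a, r, n, e, d, o, r)
  "mirorun" → 7 new (m, i, r, o, r, u, n)
  "linkane" → prefix "linka" already present; 2 new (n, e)
  "miromigalmor" → prefix "miro" already present; 8 new (m, i, g, a, l, m, o, r)
  "mirodemorven" → prefix "miro" already present; 8 new (d, e, m, o, r, v, e, n)
Total nodes = 12 + 6 + 7 + 7 + 2 + 8 + 8 = 50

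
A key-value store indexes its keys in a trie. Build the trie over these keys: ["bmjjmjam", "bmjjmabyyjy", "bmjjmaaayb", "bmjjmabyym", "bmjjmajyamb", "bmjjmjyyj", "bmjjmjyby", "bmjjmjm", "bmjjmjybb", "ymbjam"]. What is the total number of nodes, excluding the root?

37

Count nodes per top-level branch (shared prefixes stored once):
  'b'-branch (bmjjmaaayb, bmjjmabyyjy, bmjjmabyym, bmjjmajyamb, bmjjmjam, bmjjmjm, bmjjmjybb, bmjjmjyby, bmjjmjyyj): 31 nodes
  'y'-branch (ymbjam): 6 nodes
Sum: 37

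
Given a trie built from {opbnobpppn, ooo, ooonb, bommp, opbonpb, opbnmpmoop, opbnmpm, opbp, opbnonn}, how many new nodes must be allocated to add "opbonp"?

0

Every character of "opbonp" already lies on an existing path (it is a prefix of some stored word).
No new nodes are needed: 0.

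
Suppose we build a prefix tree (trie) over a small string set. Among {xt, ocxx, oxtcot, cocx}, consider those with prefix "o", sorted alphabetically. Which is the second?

Filter for "o…" and sort: "ocxx", "oxtcot"
The 2nd is oxtcot.

oxtcot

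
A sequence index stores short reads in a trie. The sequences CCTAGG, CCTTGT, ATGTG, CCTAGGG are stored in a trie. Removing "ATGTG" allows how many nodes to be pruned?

After clearing the end-marker at "ATGTG", prune upward until reaching a node still needed by another word.
No other word shares any prefix with "ATGTG", so all 5 of its nodes go.
Nodes removed: 5

5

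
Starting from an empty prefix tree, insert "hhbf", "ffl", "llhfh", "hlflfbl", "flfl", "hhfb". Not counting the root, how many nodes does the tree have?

23

Trace insertions, counting only characters that open a new branch:
  "hhbf" → 4 new (h, h, b, f)
  "ffl" → 3 new (f, f, l)
  "llhfh" → 5 new (l, l, h, f, h)
  "hlflfbl" → prefix "h" already present; 6 new (l, f, l, f, b, l)
  "flfl" → prefix "f" already present; 3 new (l, f, l)
  "hhfb" → prefix "hh" already present; 2 new (f, b)
Total nodes = 4 + 3 + 5 + 6 + 3 + 2 = 23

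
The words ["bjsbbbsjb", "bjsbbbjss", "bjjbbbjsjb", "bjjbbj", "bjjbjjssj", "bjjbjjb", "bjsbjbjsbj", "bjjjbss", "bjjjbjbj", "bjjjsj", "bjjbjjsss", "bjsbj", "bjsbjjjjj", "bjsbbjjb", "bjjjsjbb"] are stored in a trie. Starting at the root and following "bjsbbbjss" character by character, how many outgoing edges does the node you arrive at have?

0

The children of the "bjsbbbjss" node are the distinct next characters among strings starting with "bjsbbbjss".
No stored string extends past "bjsbbbjss".
That node has 0 child edges.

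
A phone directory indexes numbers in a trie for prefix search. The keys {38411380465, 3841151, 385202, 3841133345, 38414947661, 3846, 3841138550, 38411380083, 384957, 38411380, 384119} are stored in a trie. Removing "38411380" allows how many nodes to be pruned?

A node on "38411380"'s path can go only if nothing else ends at it or branches off below it.
Every node on "38411380" is still needed (e.g. by "38411380465"), so nothing is freed.
Nodes removed: 0

0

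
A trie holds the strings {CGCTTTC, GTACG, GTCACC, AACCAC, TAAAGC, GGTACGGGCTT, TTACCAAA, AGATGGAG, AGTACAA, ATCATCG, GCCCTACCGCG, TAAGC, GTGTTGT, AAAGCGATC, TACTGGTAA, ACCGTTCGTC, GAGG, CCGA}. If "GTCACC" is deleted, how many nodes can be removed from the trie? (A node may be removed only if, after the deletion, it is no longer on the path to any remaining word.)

After clearing the end-marker at "GTCACC", prune upward until reaching a node still needed by another word.
The suffix "CACC" (4 nodes) is used only by "GTCACC"; the node for "GT" still has the child "A", so pruning stops there.
Nodes removed: 4

4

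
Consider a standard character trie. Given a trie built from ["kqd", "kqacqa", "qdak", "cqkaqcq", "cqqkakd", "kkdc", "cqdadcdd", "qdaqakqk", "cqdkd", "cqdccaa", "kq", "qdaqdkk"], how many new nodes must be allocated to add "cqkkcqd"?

4

The longest prefix of "cqkkcqd" already in the trie is "cqk" (length 3).
New nodes needed: |"cqkkcqd"| − 3 = 7 − 3 = 4.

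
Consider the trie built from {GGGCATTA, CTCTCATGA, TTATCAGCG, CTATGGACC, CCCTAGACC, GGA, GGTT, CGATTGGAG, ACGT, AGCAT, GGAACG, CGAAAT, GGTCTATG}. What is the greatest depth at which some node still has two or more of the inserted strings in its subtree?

3

The deepest shared node is where two words last agree before diverging.
e.g. "CGAAAT" and "CGATTGGAG" share the prefix "CGA" of length 3; no pair shares a longer one.
Longest shared-prefix length: 3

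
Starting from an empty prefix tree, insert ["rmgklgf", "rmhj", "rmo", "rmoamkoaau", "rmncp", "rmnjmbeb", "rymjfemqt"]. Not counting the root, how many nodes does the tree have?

33

Count nodes per top-level branch (shared prefixes stored once):
  'r'-branch (rmgklgf, rmhj, rmncp, rmnjmbeb, rmo, rmoamkoaau, rymjfemqt): 33 nodes
Sum: 33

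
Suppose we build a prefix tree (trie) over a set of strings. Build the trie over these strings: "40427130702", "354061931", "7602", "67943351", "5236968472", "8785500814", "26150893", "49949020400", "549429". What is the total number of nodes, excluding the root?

Insert word by word; a character creates a node only if that edge doesn't already exist:
  "40427130702" → 11 new (4, 0, 4, 2, 7, 1, 3, 0, 7, 0, 2)
  "354061931" → 9 new (3, 5, 4, 0, 6, 1, 9, 3, 1)
  "7602" → 4 new (7, 6, 0, 2)
  "67943351" → 8 new (6, 7, 9, 4, 3, 3, 5, 1)
  "5236968472" → 10 new (5, 2, 3, 6, 9, 6, 8, 4, 7, 2)
  "8785500814" → 10 new (8, 7, 8, 5, 5, 0, 0, 8, 1, 4)
  "26150893" → 8 new (2, 6, 1, 5, 0, 8, 9, 3)
  "49949020400" → prefix "4" already present; 10 new (9, 9, 4, 9, 0, 2, 0, 4, 0, 0)
  "549429" → prefix "5" already present; 5 new (4, 9, 4, 2, 9)
Total nodes = 11 + 9 + 4 + 8 + 10 + 10 + 8 + 10 + 5 = 75

75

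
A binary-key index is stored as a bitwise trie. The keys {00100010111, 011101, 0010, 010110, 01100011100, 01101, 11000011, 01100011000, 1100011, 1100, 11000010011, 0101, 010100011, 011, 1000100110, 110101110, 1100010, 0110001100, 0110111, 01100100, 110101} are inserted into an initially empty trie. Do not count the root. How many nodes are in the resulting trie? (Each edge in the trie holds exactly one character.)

Count nodes per top-level branch (shared prefixes stored once):
  '0'-branch (0010, 00100010111, 0101, 010100011, 010110, 011, 0110001100, 01100011000, 01100011100, 01100100, 01101, 0110111, 011101): 42 nodes
  '1'-branch (1000100110, 1100, 11000010011, 11000011, 1100010, 1100011, 110101, 110101110): 30 nodes
Sum: 72

72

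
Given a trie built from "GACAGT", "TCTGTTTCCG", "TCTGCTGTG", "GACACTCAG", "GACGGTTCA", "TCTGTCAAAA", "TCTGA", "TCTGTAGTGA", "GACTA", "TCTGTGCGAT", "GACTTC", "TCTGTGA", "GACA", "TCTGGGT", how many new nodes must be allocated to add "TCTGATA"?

2

"TCTGA" is already a path in the trie; the remaining "TA" must be added.
New nodes needed: |"TCTGATA"| − 5 = 7 − 5 = 2.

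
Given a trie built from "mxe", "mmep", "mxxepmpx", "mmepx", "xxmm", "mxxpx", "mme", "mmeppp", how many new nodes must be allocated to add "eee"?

3

Nothing in the trie begins with "e"; the whole of "eee" is new.
3 − 0 = 3 new nodes.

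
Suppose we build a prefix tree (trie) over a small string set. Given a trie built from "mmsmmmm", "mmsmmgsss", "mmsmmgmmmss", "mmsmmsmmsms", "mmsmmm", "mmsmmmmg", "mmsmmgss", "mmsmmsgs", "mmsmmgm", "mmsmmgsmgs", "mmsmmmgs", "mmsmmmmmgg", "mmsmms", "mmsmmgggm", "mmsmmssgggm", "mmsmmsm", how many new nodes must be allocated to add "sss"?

No existing word starts with "s", so every character of "sss" needs a new node.
3 − 0 = 3 new nodes.

3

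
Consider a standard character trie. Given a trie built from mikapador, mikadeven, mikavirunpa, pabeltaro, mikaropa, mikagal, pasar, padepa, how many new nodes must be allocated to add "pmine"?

"p" is already a path in the trie; the remaining "mine" must be added.
Each of the 4 remaining characters creates one node.

4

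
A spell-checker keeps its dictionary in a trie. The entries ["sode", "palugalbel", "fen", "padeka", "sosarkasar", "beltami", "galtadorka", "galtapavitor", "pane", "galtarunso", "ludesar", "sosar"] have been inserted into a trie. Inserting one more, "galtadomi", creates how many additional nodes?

The longest prefix of "galtadomi" already in the trie is "galtado" (length 7).
New nodes needed: |"galtadomi"| − 7 = 9 − 7 = 2.

2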